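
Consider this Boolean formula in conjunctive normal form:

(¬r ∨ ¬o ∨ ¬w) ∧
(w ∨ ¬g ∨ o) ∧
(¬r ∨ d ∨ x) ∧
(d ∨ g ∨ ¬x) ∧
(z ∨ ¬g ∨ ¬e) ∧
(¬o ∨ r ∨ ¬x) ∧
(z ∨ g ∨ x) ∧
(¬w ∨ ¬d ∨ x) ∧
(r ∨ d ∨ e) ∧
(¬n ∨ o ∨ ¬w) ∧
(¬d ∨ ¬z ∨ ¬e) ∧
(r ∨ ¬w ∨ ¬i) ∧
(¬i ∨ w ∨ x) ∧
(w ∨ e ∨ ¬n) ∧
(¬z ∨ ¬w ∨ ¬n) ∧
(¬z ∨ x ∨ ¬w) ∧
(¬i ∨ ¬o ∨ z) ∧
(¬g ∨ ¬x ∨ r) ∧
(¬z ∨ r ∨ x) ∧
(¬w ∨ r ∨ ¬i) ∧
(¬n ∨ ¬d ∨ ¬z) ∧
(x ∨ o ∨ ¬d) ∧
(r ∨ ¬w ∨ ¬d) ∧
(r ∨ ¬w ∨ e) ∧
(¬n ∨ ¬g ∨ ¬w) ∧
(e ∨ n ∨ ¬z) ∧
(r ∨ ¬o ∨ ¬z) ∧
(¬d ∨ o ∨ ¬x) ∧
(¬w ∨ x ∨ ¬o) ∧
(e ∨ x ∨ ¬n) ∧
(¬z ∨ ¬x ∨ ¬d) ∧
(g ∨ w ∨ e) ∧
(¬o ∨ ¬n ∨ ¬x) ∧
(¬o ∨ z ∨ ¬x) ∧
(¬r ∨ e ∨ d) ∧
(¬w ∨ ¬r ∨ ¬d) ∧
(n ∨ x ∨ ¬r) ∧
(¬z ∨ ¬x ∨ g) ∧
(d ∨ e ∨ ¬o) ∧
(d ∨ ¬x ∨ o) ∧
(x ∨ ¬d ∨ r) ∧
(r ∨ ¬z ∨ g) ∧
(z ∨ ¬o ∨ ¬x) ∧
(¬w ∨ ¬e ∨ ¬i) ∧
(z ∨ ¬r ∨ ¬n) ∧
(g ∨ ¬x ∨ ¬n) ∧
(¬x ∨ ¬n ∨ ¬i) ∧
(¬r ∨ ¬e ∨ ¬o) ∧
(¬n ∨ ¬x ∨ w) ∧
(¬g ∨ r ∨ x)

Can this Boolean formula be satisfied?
No

No, the formula is not satisfiable.

No assignment of truth values to the variables can make all 50 clauses true simultaneously.

The formula is UNSAT (unsatisfiable).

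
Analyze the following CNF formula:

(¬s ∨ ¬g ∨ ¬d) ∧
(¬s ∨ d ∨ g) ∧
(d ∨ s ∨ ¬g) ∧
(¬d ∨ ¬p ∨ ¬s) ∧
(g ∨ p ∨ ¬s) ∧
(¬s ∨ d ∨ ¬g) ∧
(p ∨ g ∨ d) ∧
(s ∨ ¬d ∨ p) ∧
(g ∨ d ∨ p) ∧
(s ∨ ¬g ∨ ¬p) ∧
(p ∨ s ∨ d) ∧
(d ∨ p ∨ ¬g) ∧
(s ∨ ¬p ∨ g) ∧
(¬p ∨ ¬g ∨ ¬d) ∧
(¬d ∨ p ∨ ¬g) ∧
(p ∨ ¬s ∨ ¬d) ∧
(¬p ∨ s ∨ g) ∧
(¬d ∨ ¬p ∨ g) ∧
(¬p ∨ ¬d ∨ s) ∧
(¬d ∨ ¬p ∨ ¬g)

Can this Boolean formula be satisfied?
No

No, the formula is not satisfiable.

No assignment of truth values to the variables can make all 20 clauses true simultaneously.

The formula is UNSAT (unsatisfiable).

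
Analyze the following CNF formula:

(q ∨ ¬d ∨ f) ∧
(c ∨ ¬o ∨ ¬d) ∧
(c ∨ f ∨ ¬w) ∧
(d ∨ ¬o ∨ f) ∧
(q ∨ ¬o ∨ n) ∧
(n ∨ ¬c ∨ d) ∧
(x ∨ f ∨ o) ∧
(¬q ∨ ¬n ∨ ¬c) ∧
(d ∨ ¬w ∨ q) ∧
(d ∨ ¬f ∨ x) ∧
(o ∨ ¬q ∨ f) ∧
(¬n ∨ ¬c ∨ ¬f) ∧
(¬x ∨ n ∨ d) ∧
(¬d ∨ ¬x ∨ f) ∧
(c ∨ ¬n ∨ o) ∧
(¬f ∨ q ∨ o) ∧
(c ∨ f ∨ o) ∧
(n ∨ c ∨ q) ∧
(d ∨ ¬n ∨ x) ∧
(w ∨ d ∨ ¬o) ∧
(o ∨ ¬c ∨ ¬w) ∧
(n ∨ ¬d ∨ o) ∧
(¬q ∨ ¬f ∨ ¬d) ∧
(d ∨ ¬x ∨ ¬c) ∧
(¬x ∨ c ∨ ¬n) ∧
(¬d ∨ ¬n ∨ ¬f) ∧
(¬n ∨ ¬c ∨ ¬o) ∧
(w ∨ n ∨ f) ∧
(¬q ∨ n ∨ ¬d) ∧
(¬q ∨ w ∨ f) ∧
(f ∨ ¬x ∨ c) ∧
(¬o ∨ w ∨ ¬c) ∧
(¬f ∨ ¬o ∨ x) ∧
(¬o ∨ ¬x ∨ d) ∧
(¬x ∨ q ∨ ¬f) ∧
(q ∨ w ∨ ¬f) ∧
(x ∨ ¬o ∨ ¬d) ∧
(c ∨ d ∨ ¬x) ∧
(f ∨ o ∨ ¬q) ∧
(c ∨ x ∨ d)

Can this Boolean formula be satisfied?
No

No, the formula is not satisfiable.

No assignment of truth values to the variables can make all 40 clauses true simultaneously.

The formula is UNSAT (unsatisfiable).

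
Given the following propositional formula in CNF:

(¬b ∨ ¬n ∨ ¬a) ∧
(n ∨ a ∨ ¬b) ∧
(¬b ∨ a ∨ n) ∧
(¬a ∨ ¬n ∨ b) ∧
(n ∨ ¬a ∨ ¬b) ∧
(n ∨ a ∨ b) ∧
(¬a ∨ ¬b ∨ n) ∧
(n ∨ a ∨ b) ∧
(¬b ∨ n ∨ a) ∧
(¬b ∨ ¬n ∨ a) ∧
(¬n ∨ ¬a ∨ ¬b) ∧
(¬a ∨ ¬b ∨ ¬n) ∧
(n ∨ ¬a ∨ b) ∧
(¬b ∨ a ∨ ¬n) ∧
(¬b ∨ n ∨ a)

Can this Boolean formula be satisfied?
Yes

Yes, the formula is satisfiable.

One satisfying assignment is: b=False, n=True, a=False

Verification: With this assignment, all 15 clauses evaluate to true.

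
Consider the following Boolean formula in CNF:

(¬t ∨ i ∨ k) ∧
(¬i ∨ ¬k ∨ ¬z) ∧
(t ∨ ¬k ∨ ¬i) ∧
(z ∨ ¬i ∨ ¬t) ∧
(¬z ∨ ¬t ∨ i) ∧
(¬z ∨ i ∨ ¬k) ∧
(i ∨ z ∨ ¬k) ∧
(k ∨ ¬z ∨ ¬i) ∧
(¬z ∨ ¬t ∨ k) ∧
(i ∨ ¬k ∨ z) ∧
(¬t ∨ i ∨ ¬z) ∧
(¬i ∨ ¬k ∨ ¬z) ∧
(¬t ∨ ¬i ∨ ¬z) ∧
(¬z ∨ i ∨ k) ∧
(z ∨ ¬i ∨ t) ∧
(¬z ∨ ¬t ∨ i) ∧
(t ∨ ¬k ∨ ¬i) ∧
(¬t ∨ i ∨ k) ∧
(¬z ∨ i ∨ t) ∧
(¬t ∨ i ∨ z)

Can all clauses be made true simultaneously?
Yes

Yes, the formula is satisfiable.

One satisfying assignment is: t=False, k=False, z=False, i=False

Verification: With this assignment, all 20 clauses evaluate to true.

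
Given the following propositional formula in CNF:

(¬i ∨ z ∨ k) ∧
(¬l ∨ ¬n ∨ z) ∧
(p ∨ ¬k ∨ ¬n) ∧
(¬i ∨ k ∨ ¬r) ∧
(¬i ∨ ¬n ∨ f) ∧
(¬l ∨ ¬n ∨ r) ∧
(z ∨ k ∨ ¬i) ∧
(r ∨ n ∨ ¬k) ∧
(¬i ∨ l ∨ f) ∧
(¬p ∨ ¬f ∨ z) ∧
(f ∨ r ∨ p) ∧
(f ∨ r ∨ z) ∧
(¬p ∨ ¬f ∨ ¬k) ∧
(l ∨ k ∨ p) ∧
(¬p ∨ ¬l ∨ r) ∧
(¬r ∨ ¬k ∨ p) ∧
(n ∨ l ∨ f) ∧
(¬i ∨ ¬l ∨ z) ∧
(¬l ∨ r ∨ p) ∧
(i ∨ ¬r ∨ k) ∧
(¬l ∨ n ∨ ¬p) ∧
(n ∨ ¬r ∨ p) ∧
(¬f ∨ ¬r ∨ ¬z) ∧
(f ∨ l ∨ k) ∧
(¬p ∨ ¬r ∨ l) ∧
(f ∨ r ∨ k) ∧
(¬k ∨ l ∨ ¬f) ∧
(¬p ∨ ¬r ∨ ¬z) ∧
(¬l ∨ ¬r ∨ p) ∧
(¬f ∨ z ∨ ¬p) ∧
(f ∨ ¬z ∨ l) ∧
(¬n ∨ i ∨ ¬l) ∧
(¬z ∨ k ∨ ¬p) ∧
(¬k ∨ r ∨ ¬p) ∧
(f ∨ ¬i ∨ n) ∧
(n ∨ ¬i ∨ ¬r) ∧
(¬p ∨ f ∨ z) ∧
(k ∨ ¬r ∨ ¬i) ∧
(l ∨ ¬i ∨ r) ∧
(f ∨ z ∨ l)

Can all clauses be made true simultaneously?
No

No, the formula is not satisfiable.

No assignment of truth values to the variables can make all 40 clauses true simultaneously.

The formula is UNSAT (unsatisfiable).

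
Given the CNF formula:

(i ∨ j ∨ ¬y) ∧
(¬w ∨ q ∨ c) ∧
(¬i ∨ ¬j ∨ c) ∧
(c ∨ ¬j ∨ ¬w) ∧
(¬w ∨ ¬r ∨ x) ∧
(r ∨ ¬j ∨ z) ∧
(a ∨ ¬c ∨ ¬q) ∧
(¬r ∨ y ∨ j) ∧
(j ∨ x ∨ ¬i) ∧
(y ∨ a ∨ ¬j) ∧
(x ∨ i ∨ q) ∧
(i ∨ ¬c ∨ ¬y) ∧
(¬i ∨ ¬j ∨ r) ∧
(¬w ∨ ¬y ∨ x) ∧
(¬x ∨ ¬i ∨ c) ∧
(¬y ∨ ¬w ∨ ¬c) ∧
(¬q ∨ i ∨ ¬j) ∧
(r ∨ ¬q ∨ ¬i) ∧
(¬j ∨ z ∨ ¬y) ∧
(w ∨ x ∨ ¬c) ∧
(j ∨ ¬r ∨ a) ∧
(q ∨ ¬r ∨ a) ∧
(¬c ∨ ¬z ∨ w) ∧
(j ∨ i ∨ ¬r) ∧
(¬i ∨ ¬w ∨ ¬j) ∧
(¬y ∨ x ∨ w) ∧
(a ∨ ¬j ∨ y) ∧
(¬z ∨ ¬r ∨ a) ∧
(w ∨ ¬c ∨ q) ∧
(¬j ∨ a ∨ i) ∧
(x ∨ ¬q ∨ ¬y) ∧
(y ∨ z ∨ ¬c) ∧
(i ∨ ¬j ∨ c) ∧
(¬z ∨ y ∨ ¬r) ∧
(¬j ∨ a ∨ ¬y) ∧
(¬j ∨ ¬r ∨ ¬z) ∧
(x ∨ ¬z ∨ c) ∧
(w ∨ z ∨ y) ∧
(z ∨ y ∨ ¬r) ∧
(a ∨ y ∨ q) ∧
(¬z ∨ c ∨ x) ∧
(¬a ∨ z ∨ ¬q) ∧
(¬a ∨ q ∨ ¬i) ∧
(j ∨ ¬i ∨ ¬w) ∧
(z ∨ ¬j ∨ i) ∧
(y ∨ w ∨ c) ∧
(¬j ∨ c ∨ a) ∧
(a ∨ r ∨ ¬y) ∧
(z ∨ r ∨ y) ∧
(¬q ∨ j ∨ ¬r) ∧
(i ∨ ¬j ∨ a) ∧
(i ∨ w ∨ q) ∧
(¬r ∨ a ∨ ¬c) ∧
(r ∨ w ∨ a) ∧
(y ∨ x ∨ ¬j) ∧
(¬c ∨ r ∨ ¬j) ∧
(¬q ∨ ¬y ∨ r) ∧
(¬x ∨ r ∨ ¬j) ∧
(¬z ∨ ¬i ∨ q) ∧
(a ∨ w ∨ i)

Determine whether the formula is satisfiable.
Yes

Yes, the formula is satisfiable.

One satisfying assignment is: w=True, c=True, j=False, x=False, r=False, q=True, y=False, z=True, a=True, i=False

Verification: With this assignment, all 60 clauses evaluate to true.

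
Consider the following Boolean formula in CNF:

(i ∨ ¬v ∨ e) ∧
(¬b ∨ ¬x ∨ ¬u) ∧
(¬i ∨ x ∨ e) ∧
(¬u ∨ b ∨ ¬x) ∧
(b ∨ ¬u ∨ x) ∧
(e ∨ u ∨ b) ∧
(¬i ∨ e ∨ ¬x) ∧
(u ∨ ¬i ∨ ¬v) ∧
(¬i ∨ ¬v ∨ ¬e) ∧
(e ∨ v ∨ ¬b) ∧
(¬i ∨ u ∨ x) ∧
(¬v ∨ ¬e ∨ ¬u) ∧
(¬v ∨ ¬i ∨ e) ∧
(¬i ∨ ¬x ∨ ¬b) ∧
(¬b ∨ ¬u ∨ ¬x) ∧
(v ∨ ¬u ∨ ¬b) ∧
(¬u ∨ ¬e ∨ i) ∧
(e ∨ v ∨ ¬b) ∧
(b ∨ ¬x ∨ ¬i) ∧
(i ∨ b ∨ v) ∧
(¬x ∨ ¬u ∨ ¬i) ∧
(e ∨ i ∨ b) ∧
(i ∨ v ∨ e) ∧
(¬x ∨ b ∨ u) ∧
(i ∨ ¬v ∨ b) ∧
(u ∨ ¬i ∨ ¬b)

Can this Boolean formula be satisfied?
Yes

Yes, the formula is satisfiable.

One satisfying assignment is: i=False, b=True, x=False, v=False, e=True, u=False

Verification: With this assignment, all 26 clauses evaluate to true.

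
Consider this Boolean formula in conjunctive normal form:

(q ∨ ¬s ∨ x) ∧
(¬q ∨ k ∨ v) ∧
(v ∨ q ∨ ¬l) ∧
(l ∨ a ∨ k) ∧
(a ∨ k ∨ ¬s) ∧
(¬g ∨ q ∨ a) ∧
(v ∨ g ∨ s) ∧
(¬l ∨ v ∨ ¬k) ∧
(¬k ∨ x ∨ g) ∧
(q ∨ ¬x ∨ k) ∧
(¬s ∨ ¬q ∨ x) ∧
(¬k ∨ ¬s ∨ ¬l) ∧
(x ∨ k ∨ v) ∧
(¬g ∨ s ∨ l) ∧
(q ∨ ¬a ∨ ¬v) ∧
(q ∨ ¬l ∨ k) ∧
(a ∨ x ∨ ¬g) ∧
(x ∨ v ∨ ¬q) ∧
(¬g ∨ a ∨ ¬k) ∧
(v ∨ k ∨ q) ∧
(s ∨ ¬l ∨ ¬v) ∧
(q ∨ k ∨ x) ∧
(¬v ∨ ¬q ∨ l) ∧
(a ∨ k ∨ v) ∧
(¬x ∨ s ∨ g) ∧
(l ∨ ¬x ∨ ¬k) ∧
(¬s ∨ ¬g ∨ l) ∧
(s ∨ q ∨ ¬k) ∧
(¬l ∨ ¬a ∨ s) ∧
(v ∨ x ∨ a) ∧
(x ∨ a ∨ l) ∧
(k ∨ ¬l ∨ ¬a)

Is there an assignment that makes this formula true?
No

No, the formula is not satisfiable.

No assignment of truth values to the variables can make all 32 clauses true simultaneously.

The formula is UNSAT (unsatisfiable).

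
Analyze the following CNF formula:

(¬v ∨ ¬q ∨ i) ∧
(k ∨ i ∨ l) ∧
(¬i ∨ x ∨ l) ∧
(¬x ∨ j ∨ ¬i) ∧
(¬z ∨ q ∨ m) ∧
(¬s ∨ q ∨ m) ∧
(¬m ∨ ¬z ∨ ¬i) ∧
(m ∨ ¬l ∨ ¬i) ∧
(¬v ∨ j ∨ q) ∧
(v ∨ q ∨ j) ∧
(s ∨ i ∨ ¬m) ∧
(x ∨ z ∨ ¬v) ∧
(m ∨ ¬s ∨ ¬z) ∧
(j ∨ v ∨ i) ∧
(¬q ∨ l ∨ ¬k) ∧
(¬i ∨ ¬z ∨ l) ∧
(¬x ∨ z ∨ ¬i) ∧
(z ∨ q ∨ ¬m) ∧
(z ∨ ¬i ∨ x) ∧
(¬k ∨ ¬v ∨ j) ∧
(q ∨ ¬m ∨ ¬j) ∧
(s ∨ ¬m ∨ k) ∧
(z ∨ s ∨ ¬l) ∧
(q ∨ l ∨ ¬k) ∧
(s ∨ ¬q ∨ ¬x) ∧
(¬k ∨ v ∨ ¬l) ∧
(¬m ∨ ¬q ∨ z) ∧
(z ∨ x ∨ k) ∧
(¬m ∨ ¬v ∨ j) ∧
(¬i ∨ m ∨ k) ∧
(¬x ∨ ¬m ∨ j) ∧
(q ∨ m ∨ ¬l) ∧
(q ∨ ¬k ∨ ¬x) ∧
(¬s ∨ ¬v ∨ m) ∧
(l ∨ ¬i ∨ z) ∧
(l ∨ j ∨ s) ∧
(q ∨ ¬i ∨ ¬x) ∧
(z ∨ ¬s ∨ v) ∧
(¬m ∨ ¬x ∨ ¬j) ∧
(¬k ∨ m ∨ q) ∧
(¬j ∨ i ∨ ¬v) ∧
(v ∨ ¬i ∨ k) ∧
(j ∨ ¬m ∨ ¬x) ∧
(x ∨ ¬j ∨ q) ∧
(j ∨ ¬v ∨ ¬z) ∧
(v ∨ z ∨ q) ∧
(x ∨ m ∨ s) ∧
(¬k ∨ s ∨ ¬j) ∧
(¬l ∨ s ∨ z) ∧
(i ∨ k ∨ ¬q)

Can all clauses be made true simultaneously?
No

No, the formula is not satisfiable.

No assignment of truth values to the variables can make all 50 clauses true simultaneously.

The formula is UNSAT (unsatisfiable).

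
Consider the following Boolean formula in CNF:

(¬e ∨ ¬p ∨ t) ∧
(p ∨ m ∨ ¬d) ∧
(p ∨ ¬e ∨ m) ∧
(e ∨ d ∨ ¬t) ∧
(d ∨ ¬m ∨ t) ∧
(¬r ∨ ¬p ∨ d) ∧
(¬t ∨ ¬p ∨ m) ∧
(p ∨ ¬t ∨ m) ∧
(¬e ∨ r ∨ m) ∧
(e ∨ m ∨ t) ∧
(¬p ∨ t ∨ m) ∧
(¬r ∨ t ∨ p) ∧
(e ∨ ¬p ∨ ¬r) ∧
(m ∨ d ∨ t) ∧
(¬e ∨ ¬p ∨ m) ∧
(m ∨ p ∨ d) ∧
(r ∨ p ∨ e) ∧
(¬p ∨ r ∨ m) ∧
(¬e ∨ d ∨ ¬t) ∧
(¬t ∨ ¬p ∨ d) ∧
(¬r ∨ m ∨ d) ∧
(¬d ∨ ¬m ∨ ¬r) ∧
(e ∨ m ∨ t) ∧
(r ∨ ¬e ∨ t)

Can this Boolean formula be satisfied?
Yes

Yes, the formula is satisfiable.

One satisfying assignment is: m=True, r=False, d=True, t=False, e=False, p=True

Verification: With this assignment, all 24 clauses evaluate to true.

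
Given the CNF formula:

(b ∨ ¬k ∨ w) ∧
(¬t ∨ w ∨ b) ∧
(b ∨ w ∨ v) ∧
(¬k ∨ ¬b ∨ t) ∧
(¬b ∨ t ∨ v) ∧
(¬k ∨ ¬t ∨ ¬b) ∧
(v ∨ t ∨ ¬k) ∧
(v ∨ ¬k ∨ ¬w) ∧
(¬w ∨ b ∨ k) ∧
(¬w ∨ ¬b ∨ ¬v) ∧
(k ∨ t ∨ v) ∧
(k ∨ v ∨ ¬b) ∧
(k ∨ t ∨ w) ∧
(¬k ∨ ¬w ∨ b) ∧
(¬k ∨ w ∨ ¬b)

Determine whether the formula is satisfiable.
Yes

Yes, the formula is satisfiable.

One satisfying assignment is: v=True, k=False, w=False, b=True, t=True

Verification: With this assignment, all 15 clauses evaluate to true.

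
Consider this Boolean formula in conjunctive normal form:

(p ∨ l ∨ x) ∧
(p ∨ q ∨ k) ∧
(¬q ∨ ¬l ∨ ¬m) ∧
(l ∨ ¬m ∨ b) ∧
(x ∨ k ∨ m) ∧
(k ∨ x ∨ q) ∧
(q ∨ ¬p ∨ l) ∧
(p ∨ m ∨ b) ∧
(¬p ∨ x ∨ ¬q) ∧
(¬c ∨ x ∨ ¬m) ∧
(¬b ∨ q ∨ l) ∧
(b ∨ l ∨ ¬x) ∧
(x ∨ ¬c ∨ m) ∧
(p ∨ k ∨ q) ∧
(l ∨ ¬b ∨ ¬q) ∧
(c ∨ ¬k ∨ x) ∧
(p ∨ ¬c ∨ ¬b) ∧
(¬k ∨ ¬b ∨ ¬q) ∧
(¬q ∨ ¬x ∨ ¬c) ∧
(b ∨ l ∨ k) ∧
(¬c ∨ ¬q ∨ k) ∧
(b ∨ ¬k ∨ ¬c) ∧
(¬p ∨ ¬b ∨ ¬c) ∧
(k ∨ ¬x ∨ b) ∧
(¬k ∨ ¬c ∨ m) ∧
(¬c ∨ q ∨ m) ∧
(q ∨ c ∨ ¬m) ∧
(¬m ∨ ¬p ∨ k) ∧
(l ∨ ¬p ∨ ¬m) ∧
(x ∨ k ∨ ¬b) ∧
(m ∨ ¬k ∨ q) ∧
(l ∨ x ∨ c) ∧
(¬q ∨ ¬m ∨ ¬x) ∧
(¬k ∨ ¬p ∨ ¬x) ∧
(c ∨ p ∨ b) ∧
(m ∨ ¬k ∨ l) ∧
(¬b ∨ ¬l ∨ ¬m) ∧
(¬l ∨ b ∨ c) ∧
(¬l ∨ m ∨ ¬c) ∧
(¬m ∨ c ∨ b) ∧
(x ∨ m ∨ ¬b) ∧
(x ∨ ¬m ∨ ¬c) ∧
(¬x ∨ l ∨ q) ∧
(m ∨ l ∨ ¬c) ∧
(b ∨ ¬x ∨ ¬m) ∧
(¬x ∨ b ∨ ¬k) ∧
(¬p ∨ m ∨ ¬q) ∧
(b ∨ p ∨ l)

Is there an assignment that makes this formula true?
Yes

Yes, the formula is satisfiable.

One satisfying assignment is: x=True, b=True, q=True, k=False, p=False, l=True, m=False, c=False

Verification: With this assignment, all 48 clauses evaluate to true.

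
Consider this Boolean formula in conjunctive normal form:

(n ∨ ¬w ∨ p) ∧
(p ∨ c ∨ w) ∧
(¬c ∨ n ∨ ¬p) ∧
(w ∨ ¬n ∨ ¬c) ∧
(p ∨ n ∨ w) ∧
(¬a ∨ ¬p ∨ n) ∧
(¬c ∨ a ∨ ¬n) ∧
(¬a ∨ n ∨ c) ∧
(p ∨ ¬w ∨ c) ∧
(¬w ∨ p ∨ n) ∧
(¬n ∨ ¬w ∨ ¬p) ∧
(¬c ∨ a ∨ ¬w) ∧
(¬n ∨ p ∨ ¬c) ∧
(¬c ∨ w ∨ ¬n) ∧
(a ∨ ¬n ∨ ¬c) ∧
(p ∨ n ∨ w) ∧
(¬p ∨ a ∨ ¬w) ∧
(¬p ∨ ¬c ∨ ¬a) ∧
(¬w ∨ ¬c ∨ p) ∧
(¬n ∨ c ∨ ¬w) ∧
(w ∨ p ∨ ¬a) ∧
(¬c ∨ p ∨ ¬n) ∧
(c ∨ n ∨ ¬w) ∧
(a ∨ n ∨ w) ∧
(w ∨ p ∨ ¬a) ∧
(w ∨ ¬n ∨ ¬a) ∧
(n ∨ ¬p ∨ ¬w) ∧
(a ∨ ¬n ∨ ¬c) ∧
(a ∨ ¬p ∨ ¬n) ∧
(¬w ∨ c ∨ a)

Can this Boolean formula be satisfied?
No

No, the formula is not satisfiable.

No assignment of truth values to the variables can make all 30 clauses true simultaneously.

The formula is UNSAT (unsatisfiable).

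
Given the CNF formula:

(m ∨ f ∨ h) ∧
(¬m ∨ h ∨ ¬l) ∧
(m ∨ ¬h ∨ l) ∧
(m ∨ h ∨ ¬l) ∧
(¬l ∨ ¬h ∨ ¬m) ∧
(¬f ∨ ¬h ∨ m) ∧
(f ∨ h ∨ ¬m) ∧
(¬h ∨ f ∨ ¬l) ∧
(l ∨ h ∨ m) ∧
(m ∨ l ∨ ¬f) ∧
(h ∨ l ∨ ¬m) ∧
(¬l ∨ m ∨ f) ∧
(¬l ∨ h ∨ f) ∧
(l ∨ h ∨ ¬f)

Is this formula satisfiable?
Yes

Yes, the formula is satisfiable.

One satisfying assignment is: m=True, l=False, h=True, f=False

Verification: With this assignment, all 14 clauses evaluate to true.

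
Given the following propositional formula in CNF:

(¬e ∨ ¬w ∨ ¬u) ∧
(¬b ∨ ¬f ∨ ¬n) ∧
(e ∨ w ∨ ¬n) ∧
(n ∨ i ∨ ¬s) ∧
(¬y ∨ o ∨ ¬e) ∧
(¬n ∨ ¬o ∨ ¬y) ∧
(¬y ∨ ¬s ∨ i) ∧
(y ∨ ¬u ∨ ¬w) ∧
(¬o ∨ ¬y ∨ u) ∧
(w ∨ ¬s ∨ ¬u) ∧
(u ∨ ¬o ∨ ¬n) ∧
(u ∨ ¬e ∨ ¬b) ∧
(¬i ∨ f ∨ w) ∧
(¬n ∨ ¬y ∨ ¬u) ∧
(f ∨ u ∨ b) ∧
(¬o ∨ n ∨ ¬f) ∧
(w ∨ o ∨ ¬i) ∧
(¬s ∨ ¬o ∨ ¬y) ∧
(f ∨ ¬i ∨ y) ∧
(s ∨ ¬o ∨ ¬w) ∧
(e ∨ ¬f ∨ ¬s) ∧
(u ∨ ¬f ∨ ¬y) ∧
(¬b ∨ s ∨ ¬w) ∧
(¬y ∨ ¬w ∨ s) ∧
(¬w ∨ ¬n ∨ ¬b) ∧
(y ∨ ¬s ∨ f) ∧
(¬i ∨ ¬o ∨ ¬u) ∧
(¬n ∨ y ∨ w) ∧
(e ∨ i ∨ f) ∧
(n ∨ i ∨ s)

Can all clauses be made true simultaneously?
Yes

Yes, the formula is satisfiable.

One satisfying assignment is: w=True, u=False, b=False, s=False, o=False, i=False, e=False, n=True, y=False, f=True

Verification: With this assignment, all 30 clauses evaluate to true.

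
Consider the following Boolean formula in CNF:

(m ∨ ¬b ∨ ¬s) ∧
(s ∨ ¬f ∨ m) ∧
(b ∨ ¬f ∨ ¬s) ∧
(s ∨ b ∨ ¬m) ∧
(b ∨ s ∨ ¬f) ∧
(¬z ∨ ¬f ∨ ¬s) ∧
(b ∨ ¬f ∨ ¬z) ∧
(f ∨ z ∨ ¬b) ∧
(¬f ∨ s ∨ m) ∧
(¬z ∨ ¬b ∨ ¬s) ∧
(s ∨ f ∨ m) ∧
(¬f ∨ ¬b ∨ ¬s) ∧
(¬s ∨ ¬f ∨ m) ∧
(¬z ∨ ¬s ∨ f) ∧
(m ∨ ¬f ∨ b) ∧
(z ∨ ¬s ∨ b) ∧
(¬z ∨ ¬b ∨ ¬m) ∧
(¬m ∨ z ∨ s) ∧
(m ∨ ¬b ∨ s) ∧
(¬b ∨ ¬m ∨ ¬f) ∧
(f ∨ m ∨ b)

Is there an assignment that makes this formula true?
No

No, the formula is not satisfiable.

No assignment of truth values to the variables can make all 21 clauses true simultaneously.

The formula is UNSAT (unsatisfiable).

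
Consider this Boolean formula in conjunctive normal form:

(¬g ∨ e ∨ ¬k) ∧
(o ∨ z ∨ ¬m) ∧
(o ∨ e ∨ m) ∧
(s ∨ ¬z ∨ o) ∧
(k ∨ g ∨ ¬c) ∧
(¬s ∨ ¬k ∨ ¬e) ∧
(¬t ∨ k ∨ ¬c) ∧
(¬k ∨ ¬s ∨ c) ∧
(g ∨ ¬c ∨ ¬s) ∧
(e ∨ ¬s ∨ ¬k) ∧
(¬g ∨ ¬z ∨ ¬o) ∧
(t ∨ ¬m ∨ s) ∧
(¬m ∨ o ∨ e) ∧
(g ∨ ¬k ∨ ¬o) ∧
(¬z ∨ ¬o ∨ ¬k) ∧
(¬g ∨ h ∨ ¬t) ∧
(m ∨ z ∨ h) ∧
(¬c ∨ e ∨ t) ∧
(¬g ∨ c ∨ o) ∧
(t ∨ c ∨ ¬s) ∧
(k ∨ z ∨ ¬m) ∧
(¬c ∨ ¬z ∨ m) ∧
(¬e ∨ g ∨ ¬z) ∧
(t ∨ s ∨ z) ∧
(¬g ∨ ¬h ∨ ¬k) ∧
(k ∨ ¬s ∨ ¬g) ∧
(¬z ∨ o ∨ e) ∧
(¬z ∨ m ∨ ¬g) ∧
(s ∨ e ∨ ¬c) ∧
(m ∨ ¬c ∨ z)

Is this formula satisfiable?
Yes

Yes, the formula is satisfiable.

One satisfying assignment is: c=False, z=True, t=False, k=False, g=False, s=False, m=False, h=False, o=True, e=False

Verification: With this assignment, all 30 clauses evaluate to true.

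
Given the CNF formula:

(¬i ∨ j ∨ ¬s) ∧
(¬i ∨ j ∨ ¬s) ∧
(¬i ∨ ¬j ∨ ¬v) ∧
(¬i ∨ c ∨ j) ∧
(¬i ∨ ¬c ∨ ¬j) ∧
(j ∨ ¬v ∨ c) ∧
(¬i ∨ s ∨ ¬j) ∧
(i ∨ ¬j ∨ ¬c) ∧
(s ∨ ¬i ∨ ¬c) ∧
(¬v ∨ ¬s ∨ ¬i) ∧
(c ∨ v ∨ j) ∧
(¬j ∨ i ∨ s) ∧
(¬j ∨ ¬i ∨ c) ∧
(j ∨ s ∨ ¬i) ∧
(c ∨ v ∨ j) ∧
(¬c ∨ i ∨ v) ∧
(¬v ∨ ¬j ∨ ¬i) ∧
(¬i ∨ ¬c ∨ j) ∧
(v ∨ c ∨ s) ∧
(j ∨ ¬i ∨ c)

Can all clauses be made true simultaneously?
Yes

Yes, the formula is satisfiable.

One satisfying assignment is: v=True, c=True, i=False, s=False, j=False

Verification: With this assignment, all 20 clauses evaluate to true.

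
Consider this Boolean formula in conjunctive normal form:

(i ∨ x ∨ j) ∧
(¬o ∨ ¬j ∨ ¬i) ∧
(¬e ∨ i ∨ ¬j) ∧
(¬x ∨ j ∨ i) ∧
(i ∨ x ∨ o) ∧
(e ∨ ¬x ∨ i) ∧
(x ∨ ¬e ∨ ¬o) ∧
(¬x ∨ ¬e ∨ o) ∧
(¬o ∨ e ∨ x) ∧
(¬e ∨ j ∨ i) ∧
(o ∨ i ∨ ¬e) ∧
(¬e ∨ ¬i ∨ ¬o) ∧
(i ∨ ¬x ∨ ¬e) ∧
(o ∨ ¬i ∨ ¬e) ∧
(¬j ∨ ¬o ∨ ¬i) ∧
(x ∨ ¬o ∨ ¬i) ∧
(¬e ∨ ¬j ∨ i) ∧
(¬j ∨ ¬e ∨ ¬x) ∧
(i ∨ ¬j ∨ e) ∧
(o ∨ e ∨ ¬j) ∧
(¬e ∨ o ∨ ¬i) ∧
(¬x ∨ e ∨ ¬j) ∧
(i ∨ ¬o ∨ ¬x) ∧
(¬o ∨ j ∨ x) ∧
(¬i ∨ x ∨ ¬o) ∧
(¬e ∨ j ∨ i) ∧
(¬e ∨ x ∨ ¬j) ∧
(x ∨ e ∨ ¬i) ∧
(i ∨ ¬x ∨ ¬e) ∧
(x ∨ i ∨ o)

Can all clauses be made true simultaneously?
Yes

Yes, the formula is satisfiable.

One satisfying assignment is: i=True, e=False, x=True, j=False, o=True

Verification: With this assignment, all 30 clauses evaluate to true.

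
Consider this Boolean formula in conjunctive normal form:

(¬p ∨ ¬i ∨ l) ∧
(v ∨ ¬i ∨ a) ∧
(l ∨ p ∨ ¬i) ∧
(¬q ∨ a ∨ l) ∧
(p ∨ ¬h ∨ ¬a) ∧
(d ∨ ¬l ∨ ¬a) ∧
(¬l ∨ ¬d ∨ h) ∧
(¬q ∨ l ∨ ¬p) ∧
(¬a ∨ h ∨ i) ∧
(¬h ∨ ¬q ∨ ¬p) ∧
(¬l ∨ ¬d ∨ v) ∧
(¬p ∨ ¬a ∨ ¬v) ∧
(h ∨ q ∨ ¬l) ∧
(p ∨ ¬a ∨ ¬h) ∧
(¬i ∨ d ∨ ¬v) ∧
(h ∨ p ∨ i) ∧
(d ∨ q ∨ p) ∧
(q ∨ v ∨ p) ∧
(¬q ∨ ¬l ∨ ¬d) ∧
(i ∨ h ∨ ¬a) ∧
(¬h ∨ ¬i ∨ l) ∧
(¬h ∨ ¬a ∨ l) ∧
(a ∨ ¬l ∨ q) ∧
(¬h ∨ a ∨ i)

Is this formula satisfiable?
Yes

Yes, the formula is satisfiable.

One satisfying assignment is: p=True, l=False, d=False, q=False, i=False, h=False, a=False, v=False

Verification: With this assignment, all 24 clauses evaluate to true.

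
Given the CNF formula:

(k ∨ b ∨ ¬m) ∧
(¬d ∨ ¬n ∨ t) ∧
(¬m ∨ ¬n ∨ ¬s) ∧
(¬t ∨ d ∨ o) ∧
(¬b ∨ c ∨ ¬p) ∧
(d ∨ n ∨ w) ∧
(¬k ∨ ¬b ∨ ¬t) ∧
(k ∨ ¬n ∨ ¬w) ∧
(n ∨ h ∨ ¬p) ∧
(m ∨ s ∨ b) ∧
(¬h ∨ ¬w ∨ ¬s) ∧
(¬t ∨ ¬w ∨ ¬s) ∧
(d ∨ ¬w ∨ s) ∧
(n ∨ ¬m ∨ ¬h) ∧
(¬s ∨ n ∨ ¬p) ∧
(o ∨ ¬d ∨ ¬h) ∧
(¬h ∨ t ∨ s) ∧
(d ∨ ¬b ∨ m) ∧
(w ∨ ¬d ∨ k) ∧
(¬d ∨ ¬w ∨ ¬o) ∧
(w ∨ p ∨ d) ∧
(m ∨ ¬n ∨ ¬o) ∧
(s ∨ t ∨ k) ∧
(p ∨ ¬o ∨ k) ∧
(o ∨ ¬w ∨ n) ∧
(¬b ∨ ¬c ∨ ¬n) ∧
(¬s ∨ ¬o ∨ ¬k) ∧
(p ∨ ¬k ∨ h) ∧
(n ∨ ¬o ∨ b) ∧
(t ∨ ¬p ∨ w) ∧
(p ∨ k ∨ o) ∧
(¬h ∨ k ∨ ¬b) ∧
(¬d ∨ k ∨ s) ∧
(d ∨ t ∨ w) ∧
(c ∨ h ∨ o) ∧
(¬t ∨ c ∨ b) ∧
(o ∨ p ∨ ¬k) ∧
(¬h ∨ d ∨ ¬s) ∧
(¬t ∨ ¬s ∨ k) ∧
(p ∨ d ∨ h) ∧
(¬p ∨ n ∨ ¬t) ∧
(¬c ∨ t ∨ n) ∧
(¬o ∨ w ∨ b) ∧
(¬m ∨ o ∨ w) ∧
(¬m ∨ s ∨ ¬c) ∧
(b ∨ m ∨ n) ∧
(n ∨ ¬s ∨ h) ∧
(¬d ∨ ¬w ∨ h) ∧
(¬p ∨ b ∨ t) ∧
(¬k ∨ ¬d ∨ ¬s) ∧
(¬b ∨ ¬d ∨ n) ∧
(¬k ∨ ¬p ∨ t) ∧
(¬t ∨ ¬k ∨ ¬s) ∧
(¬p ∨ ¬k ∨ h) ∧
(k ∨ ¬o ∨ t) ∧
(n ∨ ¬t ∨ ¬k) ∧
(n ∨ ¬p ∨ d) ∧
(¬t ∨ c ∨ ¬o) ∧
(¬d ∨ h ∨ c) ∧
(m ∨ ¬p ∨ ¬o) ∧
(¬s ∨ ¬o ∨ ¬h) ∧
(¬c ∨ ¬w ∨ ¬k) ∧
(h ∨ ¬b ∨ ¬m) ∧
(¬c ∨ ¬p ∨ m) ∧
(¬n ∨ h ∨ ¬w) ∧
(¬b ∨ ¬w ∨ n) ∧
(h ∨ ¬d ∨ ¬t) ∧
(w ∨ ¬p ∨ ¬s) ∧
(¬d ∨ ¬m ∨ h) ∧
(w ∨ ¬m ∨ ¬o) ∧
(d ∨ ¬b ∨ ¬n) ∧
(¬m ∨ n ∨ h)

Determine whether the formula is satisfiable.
No

No, the formula is not satisfiable.

No assignment of truth values to the variables can make all 72 clauses true simultaneously.

The formula is UNSAT (unsatisfiable).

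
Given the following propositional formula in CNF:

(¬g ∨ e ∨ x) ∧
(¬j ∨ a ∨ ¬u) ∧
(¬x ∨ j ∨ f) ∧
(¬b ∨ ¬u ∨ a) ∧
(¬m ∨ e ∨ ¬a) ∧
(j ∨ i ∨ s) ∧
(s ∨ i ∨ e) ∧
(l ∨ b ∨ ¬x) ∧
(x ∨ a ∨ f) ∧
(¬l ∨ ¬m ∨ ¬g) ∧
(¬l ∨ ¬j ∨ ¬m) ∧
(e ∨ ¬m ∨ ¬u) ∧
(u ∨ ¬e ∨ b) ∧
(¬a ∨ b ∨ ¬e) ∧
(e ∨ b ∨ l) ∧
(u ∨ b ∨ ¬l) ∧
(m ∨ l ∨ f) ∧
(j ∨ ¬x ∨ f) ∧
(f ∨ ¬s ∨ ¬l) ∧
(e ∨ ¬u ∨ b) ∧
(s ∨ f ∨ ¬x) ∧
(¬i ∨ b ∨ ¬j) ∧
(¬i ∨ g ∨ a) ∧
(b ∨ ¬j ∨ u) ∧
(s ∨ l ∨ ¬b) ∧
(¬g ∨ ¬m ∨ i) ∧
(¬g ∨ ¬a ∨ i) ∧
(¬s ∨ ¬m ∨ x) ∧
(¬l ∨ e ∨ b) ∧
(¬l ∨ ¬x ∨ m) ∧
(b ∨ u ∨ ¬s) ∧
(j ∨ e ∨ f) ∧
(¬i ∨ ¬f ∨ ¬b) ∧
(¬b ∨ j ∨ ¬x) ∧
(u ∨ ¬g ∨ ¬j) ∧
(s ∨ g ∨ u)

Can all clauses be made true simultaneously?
Yes

Yes, the formula is satisfiable.

One satisfying assignment is: f=True, e=True, l=False, j=False, a=False, u=True, i=True, m=False, b=False, s=False, g=True, x=False

Verification: With this assignment, all 36 clauses evaluate to true.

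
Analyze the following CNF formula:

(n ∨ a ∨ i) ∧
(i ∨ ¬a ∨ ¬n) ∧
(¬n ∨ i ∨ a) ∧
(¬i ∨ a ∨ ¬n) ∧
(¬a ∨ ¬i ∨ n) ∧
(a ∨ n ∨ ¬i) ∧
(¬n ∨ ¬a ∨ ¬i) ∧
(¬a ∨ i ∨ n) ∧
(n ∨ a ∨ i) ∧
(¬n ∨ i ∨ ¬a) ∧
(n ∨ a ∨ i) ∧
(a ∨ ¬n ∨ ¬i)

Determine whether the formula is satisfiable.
No

No, the formula is not satisfiable.

No assignment of truth values to the variables can make all 12 clauses true simultaneously.

The formula is UNSAT (unsatisfiable).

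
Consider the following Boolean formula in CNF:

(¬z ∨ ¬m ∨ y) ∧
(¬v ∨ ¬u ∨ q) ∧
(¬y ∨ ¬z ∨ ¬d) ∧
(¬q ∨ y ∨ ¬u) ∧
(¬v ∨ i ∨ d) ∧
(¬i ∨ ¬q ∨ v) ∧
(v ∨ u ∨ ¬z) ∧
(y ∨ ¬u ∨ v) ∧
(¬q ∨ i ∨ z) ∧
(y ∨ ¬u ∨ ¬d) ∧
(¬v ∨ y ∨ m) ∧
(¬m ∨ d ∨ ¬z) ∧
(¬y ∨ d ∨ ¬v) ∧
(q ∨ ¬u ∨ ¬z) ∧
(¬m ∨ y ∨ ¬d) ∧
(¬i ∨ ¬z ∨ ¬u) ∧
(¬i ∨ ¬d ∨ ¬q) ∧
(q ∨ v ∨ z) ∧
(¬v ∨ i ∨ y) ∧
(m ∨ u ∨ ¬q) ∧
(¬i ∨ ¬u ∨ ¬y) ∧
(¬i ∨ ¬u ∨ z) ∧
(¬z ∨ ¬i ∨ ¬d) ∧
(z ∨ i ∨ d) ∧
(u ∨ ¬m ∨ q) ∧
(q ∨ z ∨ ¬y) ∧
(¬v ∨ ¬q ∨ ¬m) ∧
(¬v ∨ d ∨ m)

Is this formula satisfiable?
Yes

Yes, the formula is satisfiable.

One satisfying assignment is: y=True, m=False, i=False, z=True, u=True, q=True, v=False, d=False

Verification: With this assignment, all 28 clauses evaluate to true.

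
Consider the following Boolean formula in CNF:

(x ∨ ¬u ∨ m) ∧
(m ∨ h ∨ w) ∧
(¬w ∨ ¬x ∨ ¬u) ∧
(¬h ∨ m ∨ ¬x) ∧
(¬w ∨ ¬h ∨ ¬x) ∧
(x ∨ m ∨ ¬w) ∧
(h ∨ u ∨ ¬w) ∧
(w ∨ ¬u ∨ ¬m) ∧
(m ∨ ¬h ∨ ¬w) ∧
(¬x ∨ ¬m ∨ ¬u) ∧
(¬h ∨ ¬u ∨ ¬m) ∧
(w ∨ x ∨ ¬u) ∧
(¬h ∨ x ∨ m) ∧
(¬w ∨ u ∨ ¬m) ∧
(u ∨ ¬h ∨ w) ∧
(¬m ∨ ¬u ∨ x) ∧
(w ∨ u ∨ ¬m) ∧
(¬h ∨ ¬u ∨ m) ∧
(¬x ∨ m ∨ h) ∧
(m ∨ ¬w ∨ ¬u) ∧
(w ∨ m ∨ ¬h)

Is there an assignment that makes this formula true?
No

No, the formula is not satisfiable.

No assignment of truth values to the variables can make all 21 clauses true simultaneously.

The formula is UNSAT (unsatisfiable).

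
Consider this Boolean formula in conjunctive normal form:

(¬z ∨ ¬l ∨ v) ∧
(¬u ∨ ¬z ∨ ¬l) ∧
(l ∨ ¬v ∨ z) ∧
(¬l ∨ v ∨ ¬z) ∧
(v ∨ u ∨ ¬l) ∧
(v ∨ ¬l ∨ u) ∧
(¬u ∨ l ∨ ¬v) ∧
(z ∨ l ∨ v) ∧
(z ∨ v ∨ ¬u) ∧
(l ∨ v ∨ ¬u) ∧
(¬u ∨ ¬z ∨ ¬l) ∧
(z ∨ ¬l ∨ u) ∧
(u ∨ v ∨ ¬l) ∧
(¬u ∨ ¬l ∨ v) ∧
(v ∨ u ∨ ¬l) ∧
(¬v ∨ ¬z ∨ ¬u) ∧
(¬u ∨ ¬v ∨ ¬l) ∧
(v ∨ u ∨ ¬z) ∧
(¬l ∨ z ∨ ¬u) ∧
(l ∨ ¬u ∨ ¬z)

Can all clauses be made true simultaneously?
Yes

Yes, the formula is satisfiable.

One satisfying assignment is: v=True, u=False, z=True, l=False

Verification: With this assignment, all 20 clauses evaluate to true.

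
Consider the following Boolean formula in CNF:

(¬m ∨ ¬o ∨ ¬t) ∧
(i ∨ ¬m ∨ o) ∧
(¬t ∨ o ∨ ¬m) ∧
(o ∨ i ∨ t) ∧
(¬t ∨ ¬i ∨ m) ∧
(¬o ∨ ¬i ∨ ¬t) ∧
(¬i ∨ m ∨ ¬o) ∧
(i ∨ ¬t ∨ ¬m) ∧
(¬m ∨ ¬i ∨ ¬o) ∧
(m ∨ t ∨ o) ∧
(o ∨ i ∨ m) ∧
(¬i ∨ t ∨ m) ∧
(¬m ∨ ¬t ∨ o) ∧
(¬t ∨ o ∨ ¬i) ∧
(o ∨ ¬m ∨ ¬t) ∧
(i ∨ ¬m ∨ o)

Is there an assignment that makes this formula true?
Yes

Yes, the formula is satisfiable.

One satisfying assignment is: i=False, o=True, t=False, m=False

Verification: With this assignment, all 16 clauses evaluate to true.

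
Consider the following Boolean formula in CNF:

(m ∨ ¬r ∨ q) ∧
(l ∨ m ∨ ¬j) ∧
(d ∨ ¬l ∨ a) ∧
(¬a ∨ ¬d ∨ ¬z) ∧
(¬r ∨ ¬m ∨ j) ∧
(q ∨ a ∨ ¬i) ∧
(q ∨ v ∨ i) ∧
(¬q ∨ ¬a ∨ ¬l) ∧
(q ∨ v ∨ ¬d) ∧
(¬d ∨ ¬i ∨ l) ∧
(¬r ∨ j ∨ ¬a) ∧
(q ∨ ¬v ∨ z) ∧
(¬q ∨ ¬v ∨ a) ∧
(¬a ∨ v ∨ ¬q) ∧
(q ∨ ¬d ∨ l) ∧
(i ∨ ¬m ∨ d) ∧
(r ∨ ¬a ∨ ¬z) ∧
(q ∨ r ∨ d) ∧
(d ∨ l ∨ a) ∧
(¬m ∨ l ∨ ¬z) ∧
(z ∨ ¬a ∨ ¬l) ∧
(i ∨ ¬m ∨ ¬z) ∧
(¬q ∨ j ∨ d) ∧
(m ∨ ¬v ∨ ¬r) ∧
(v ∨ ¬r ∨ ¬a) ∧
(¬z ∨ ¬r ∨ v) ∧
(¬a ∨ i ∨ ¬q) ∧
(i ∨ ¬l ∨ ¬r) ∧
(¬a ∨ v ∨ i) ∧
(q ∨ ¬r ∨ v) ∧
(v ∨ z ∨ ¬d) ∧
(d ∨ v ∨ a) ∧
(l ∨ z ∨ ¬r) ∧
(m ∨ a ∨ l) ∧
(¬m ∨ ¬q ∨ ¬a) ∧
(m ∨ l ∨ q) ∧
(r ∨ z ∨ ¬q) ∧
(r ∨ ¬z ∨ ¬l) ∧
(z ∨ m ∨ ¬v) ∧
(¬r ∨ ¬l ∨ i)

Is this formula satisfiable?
Yes

Yes, the formula is satisfiable.

One satisfying assignment is: z=True, j=True, m=True, q=False, d=False, r=True, v=True, a=True, i=True, l=True

Verification: With this assignment, all 40 clauses evaluate to true.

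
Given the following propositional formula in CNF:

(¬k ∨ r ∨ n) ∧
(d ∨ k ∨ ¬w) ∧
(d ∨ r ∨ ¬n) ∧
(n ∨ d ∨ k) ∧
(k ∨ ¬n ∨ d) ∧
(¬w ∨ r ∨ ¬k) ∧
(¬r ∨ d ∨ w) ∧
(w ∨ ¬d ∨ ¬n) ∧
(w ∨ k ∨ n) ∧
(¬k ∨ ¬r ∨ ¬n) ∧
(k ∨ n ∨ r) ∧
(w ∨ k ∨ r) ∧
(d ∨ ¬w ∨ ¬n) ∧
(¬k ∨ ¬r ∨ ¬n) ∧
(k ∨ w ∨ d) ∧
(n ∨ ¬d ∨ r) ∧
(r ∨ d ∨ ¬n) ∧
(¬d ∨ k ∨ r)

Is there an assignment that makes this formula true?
Yes

Yes, the formula is satisfiable.

One satisfying assignment is: n=False, k=True, r=True, d=True, w=False

Verification: With this assignment, all 18 clauses evaluate to true.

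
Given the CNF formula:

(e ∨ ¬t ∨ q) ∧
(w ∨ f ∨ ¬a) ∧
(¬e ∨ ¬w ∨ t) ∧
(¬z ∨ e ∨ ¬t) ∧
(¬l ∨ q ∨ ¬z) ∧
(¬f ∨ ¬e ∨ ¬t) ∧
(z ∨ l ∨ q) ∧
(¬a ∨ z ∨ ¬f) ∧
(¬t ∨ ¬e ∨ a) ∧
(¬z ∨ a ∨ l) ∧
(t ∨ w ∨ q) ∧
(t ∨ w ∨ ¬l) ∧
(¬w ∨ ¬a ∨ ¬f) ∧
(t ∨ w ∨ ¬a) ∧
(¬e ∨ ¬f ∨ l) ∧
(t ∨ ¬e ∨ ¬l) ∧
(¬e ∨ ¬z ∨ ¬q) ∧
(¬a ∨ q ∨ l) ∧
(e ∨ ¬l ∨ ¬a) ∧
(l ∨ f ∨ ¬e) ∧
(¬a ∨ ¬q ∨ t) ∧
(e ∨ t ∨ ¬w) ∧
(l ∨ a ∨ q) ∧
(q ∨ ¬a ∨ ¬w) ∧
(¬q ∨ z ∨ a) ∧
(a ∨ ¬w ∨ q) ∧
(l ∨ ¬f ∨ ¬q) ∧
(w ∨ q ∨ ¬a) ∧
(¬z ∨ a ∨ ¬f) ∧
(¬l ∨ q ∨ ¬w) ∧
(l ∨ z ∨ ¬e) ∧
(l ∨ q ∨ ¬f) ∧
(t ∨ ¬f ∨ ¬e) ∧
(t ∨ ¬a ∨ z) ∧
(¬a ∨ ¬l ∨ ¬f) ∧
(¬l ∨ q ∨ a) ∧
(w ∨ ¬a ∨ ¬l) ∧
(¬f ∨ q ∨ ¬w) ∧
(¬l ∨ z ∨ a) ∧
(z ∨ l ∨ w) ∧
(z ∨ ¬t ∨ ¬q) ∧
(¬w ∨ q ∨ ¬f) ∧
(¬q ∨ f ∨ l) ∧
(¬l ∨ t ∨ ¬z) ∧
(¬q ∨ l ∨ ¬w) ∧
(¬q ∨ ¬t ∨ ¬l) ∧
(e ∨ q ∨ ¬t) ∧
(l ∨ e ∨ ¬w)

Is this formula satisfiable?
No

No, the formula is not satisfiable.

No assignment of truth values to the variables can make all 48 clauses true simultaneously.

The formula is UNSAT (unsatisfiable).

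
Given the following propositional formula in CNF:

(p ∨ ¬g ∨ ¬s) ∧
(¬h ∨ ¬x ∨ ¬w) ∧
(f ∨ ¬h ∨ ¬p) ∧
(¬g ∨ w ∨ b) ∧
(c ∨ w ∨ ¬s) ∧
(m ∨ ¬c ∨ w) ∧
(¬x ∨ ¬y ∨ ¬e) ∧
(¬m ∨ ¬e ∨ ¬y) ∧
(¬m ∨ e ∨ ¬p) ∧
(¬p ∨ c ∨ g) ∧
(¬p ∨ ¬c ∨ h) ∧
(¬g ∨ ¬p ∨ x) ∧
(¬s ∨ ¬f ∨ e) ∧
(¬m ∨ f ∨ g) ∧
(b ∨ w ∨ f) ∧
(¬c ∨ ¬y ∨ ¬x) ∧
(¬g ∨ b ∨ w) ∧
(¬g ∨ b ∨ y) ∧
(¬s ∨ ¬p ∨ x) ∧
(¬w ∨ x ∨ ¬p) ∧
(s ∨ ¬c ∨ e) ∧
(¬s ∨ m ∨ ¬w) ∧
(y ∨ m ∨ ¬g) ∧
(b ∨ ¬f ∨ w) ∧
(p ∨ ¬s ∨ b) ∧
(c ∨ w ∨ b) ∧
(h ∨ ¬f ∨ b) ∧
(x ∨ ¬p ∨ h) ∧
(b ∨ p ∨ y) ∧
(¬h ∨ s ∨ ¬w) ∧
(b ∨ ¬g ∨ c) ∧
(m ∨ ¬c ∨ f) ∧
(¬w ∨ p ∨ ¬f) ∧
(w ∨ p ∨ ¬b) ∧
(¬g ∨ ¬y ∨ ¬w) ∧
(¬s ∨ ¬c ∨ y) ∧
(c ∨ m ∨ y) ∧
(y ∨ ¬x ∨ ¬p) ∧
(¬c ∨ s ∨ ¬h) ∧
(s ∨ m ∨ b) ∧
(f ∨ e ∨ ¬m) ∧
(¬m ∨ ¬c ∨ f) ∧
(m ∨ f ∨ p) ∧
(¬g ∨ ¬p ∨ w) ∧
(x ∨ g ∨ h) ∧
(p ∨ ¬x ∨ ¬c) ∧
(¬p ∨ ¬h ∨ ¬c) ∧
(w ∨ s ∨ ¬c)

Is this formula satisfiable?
Yes

Yes, the formula is satisfiable.

One satisfying assignment is: p=False, y=False, e=True, g=True, h=False, w=True, m=True, f=False, c=False, b=True, s=False, x=True

Verification: With this assignment, all 48 clauses evaluate to true.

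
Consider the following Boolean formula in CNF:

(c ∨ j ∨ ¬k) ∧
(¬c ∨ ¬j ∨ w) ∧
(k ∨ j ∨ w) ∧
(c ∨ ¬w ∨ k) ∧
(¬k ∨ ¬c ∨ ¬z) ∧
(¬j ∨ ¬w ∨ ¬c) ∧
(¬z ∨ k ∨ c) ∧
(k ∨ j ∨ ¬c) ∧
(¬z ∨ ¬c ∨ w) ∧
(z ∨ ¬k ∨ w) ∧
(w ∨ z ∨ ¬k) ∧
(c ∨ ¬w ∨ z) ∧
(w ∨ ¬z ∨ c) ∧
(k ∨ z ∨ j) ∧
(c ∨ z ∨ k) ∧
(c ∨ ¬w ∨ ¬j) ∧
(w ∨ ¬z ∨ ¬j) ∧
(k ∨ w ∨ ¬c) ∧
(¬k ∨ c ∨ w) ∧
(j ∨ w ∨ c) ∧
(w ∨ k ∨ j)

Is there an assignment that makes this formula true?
Yes

Yes, the formula is satisfiable.

One satisfying assignment is: c=True, w=True, k=True, z=False, j=False

Verification: With this assignment, all 21 clauses evaluate to true.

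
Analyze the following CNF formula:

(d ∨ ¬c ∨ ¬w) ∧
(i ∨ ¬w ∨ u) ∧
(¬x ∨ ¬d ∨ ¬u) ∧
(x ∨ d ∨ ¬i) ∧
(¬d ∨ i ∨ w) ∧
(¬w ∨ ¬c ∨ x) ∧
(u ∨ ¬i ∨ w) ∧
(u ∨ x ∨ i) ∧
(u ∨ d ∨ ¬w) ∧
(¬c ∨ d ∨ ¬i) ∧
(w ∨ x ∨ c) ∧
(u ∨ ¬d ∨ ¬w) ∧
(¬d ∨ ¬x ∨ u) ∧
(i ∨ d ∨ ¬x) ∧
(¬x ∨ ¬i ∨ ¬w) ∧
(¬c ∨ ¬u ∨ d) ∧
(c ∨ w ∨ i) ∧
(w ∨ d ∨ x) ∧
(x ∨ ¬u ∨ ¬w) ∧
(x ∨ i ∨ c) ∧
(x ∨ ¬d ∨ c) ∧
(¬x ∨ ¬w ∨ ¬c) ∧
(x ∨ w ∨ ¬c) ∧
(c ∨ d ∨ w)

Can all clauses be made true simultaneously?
No

No, the formula is not satisfiable.

No assignment of truth values to the variables can make all 24 clauses true simultaneously.

The formula is UNSAT (unsatisfiable).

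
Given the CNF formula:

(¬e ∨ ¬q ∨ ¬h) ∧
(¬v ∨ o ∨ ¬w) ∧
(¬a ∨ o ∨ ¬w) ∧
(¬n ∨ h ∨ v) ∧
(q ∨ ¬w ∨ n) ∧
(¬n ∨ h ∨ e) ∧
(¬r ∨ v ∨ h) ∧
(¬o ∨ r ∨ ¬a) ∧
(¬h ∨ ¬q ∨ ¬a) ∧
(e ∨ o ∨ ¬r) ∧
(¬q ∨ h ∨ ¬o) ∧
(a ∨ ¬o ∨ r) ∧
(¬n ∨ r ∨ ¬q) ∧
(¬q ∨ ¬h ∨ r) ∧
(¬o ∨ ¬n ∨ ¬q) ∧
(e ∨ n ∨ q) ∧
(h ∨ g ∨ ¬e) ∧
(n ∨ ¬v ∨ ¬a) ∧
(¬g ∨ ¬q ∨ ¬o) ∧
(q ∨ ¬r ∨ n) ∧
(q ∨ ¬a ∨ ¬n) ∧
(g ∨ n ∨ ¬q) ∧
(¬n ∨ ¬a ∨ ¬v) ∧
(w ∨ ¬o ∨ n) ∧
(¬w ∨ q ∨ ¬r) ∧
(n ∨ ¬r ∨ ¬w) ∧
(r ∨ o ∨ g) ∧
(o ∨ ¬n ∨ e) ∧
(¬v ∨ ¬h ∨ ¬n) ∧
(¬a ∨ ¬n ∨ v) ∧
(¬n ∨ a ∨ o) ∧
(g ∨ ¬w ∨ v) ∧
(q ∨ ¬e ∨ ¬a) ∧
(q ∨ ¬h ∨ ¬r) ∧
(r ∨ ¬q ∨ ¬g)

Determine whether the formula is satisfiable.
Yes

Yes, the formula is satisfiable.

One satisfying assignment is: a=False, e=True, q=True, w=False, o=False, r=True, v=True, h=False, g=True, n=False

Verification: With this assignment, all 35 clauses evaluate to true.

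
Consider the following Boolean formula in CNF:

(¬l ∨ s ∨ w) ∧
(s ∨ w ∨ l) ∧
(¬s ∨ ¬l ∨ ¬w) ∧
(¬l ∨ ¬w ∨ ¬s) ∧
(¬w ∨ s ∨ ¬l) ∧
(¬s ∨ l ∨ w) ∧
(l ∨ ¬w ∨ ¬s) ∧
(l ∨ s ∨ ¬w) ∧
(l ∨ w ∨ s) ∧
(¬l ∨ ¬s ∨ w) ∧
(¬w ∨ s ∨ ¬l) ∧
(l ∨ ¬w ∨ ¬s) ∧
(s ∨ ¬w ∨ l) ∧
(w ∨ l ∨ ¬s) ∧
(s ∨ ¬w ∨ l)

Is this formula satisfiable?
No

No, the formula is not satisfiable.

No assignment of truth values to the variables can make all 15 clauses true simultaneously.

The formula is UNSAT (unsatisfiable).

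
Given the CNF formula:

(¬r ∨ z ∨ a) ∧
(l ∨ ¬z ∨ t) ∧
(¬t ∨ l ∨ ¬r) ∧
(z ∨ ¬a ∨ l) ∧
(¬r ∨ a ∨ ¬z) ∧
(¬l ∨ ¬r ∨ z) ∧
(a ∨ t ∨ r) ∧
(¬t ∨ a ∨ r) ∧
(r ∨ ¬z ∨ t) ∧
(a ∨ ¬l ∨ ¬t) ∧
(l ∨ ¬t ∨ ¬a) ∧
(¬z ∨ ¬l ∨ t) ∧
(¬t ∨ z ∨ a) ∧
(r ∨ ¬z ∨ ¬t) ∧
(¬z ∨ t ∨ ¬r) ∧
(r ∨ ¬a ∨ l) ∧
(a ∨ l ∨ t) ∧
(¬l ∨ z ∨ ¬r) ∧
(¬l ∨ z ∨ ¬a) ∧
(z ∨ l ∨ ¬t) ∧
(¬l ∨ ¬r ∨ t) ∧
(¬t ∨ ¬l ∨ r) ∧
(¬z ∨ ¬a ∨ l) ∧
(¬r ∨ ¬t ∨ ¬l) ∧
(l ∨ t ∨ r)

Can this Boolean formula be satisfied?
No

No, the formula is not satisfiable.

No assignment of truth values to the variables can make all 25 clauses true simultaneously.

The formula is UNSAT (unsatisfiable).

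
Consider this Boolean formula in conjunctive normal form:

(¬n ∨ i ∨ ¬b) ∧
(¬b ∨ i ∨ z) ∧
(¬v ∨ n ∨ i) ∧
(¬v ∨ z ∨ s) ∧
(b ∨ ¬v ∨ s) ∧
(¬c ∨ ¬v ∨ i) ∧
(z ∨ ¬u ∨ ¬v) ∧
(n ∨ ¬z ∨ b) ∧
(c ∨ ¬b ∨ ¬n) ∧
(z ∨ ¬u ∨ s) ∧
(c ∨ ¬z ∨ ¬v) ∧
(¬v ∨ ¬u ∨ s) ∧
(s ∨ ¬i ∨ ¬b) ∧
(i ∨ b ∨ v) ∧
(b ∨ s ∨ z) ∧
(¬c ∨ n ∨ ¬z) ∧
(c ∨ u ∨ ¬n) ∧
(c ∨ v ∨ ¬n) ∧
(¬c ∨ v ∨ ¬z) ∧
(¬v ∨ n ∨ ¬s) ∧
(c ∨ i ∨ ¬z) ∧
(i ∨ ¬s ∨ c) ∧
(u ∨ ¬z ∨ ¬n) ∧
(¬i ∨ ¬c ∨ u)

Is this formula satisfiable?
Yes

Yes, the formula is satisfiable.

One satisfying assignment is: v=False, b=False, c=True, n=False, i=True, s=True, u=True, z=False

Verification: With this assignment, all 24 clauses evaluate to true.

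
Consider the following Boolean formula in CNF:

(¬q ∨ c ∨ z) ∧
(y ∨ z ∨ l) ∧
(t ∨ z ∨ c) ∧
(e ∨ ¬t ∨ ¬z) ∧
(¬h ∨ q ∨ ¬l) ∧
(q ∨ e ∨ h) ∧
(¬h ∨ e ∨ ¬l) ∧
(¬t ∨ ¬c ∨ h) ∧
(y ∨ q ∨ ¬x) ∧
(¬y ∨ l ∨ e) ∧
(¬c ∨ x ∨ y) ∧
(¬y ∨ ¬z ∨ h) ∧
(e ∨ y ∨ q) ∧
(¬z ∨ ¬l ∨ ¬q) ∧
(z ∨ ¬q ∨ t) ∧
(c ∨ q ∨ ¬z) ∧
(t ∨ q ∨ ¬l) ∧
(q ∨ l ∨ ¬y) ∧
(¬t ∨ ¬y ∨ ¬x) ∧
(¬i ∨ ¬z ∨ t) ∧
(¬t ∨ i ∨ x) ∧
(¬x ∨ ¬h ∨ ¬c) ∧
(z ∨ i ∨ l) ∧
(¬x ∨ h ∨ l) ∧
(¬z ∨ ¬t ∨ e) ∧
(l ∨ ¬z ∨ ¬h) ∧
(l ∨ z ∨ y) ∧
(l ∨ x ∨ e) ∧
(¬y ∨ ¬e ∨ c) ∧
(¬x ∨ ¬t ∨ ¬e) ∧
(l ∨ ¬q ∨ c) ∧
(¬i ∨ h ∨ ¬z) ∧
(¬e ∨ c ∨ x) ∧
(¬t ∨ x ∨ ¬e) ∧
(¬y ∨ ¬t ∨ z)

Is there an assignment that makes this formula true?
No

No, the formula is not satisfiable.

No assignment of truth values to the variables can make all 35 clauses true simultaneously.

The formula is UNSAT (unsatisfiable).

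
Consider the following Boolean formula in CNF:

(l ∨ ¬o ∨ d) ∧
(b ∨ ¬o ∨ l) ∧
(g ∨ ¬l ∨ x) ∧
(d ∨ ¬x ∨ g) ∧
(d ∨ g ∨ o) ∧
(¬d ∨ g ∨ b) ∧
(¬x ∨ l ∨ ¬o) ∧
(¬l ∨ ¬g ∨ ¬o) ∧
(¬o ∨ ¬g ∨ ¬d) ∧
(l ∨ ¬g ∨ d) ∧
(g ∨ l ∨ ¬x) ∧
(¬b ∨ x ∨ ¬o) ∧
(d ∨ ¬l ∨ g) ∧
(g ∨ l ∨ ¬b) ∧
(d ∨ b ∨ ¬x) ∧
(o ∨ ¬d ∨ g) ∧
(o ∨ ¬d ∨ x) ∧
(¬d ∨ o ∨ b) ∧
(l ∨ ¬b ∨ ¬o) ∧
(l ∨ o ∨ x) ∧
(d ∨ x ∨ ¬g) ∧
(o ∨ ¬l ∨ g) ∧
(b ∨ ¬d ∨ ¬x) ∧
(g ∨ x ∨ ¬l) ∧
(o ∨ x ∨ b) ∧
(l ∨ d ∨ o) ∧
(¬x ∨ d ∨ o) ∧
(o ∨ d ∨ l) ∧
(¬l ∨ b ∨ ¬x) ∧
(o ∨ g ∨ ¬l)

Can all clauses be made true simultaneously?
Yes

Yes, the formula is satisfiable.

One satisfying assignment is: b=True, d=True, o=True, l=True, g=False, x=True

Verification: With this assignment, all 30 clauses evaluate to true.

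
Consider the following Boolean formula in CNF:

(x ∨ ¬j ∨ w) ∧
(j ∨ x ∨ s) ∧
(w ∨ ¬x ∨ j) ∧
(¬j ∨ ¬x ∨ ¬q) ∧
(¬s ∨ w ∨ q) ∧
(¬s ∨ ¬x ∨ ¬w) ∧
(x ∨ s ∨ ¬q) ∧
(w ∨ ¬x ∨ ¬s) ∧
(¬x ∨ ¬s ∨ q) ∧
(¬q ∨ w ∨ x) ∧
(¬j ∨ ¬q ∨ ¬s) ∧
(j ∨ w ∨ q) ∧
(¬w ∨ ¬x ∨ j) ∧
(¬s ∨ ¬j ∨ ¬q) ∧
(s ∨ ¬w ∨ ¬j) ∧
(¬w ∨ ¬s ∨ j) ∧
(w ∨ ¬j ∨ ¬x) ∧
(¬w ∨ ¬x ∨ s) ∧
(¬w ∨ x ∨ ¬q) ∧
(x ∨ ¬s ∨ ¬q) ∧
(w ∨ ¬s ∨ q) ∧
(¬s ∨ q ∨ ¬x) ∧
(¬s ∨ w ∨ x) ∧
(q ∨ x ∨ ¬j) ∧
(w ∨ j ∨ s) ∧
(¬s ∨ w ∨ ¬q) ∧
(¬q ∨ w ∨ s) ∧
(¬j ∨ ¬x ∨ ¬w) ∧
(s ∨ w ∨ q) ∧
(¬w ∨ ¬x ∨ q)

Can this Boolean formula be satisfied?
No

No, the formula is not satisfiable.

No assignment of truth values to the variables can make all 30 clauses true simultaneously.

The formula is UNSAT (unsatisfiable).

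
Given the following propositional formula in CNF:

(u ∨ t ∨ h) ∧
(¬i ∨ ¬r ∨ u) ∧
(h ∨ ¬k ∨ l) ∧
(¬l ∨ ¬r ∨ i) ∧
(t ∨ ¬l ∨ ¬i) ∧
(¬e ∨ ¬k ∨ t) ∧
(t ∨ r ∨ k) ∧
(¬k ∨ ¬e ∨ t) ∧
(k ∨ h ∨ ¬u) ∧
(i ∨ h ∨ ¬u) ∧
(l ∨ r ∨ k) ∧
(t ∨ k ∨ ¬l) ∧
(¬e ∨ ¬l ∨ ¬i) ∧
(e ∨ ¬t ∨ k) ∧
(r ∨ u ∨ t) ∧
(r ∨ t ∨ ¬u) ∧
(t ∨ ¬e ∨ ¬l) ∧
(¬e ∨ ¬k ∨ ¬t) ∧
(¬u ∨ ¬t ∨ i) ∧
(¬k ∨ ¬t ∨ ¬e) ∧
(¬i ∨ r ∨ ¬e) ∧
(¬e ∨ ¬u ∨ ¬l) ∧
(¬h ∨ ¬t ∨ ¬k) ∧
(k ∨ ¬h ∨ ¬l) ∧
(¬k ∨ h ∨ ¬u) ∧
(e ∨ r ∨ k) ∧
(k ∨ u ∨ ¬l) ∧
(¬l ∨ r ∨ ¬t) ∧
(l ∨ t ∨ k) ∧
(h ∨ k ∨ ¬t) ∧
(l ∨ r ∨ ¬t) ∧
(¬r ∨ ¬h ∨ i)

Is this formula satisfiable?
Yes

Yes, the formula is satisfiable.

One satisfying assignment is: t=True, u=True, k=False, h=True, l=False, e=True, i=True, r=True

Verification: With this assignment, all 32 clauses evaluate to true.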